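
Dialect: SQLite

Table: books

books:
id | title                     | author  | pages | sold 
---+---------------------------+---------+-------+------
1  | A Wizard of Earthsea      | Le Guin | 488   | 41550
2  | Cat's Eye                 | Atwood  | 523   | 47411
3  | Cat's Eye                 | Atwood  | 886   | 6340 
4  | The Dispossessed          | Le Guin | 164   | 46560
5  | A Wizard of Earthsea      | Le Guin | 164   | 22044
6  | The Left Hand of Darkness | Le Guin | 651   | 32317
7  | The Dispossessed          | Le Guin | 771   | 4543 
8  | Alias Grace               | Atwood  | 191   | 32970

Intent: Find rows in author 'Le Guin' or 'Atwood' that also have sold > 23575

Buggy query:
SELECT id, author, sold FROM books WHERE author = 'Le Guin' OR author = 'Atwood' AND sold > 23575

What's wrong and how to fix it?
Bug: Without parentheses, AND is evaluated before OR, so the sold filter only applies to the 'Atwood' branch

Fix: Add parentheses around the OR so the AND applies to both alternatives

Corrected query:
SELECT id, author, sold FROM books WHERE (author = 'Le Guin' OR author = 'Atwood') AND sold > 23575

Result:
id | author  | sold 
---+---------+------
1  | Le Guin | 41550
2  | Atwood  | 47411
4  | Le Guin | 46560
6  | Le Guin | 32317
8  | Atwood  | 32970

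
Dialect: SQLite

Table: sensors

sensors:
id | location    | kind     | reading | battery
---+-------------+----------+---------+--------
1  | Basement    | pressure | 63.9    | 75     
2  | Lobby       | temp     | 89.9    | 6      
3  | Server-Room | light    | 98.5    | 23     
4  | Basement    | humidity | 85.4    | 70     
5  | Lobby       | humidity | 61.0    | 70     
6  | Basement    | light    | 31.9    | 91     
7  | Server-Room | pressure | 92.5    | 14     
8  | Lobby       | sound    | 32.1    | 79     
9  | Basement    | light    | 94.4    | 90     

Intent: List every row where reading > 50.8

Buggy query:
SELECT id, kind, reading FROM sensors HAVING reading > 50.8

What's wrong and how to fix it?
Bug: HAVING filters the output of aggregation, but this query has no GROUP BY and no aggregate functions, so SQLite rejects it (HAVING clause on a non-aggregate query); the condition here is per row

Fix: Use WHERE for row-level filtering

Corrected query:
SELECT id, kind, reading FROM sensors WHERE reading > 50.8

Result:
id | kind     | reading
---+----------+--------
1  | pressure | 63.9   
2  | temp     | 89.9   
3  | light    | 98.5   
4  | humidity | 85.4   
5  | humidity | 61     
7  | pressure | 92.5   
9  | light    | 94.4   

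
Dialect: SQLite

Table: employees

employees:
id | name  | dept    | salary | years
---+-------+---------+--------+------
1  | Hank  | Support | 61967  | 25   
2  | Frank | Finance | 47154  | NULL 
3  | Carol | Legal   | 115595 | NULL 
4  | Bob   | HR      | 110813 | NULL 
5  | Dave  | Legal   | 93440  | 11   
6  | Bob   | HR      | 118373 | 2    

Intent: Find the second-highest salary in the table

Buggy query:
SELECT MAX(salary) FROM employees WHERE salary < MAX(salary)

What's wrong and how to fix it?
Bug: MAX(salary) on the right of the comparison is an aggregate-in-WHERE error

Fix: Put the inner MAX in a scalar subquery

Corrected query:
SELECT MAX(salary) FROM employees WHERE salary < (SELECT MAX(salary) FROM employees)

Result:
MAX(salary)
-----------
115595     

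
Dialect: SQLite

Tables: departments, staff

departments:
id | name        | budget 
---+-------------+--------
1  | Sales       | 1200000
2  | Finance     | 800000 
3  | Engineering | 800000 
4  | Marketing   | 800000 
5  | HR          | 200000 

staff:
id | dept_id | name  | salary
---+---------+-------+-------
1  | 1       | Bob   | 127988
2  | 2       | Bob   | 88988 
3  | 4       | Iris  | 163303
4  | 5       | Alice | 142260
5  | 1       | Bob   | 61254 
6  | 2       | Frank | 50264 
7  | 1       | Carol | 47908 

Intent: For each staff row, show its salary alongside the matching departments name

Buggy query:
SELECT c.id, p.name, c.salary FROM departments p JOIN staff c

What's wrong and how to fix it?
Bug: Missing join condition: each staff row is matched to all departments rows instead of just its own

Fix: Specify the join condition linking the foreign key to the parent id

Corrected query:
SELECT c.id, p.name, c.salary FROM departments p JOIN staff c ON c.dept_id = p.id

Result:
id | name      | salary
---+-----------+-------
1  | Sales     | 127988
2  | Finance   | 88988 
3  | Marketing | 163303
4  | HR        | 142260
5  | Sales     | 61254 
6  | Finance   | 50264 
7  | Sales     | 47908 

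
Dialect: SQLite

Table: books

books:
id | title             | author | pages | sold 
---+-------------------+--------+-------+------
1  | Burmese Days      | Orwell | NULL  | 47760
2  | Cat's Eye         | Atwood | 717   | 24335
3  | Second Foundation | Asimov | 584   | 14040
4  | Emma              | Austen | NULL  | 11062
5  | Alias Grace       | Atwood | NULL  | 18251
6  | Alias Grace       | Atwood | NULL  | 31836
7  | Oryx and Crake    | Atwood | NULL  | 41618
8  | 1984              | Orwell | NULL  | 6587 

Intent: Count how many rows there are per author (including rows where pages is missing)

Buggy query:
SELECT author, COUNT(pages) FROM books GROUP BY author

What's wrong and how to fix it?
Bug: COUNT(pages) skips NULLs, so groups with missing pages are undercounted

Fix: Use COUNT(*) to count all rows regardless of NULL

Corrected query:
SELECT author, COUNT(*) FROM books GROUP BY author

Result:
author | COUNT(*)
-------+---------
Asimov | 1       
Atwood | 4       
Austen | 1       
Orwell | 2       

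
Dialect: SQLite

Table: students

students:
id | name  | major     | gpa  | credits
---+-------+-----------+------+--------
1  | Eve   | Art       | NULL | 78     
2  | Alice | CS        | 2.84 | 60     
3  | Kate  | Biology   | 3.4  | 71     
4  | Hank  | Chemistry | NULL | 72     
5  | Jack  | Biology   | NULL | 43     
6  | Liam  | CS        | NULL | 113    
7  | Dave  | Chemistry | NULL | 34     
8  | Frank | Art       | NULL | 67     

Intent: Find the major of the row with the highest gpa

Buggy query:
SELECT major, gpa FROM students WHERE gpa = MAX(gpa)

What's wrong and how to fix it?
Bug: MAX(gpa) is an aggregate and cannot be used directly in WHERE

Fix: Use a subquery: WHERE gpa = (SELECT MAX(gpa) FROM students)

Corrected query:
SELECT major, gpa FROM students WHERE gpa = (SELECT MAX(gpa) FROM students)

Result:
major   | gpa
--------+----
Biology | 3.4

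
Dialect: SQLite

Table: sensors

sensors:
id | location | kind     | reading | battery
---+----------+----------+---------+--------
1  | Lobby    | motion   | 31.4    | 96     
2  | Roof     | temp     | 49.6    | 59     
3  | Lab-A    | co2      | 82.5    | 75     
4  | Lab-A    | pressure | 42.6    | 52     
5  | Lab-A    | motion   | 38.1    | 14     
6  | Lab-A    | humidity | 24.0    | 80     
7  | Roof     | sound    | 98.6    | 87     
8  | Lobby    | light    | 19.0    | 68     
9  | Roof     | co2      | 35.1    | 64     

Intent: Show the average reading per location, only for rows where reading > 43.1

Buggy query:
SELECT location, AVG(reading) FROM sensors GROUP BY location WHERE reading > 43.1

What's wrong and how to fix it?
Bug: WHERE cannot follow GROUP BY

Fix: Place WHERE between FROM and GROUP BY

Corrected query:
SELECT location, AVG(reading) FROM sensors WHERE reading > 43.1 GROUP BY location

Result:
location | AVG(reading)
---------+-------------
Lab-A    | 82.5        
Roof     | 74.1        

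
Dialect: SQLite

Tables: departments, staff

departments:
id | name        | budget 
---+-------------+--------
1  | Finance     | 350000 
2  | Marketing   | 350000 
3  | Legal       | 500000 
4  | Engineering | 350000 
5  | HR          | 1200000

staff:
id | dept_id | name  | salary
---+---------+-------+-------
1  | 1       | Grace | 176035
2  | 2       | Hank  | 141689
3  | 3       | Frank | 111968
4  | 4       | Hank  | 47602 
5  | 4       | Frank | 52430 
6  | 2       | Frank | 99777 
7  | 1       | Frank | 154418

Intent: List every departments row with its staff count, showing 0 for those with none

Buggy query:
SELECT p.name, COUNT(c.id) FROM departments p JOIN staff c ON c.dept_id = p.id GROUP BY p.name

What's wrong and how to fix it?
Bug: INNER JOIN drops departments rows that have no matching staff rows

Fix: Switch to LEFT JOIN to retain unmatched parent rows

Corrected query:
SELECT p.name, COUNT(c.id) FROM departments p LEFT JOIN staff c ON c.dept_id = p.id GROUP BY p.name

Result:
name        | COUNT(c.id)
------------+------------
Engineering | 2          
Finance     | 2          
HR          | 0          
Legal       | 1          
Marketing   | 2          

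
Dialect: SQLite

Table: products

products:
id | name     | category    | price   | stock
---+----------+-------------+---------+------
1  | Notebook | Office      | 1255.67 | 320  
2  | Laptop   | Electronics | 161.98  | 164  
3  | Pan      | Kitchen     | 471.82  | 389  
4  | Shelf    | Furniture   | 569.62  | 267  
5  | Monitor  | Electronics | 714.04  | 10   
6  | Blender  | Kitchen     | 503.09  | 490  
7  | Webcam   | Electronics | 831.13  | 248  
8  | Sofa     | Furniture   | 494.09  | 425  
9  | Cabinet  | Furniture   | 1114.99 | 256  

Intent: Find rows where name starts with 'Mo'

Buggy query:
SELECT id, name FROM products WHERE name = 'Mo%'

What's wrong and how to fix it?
Bug: Wildcards only work with LIKE; '=' treats '%' as a literal character

Fix: Replace '=' with LIKE so 'Mo%' is treated as a pattern

Corrected query:
SELECT id, name FROM products WHERE name LIKE 'Mo%'

Result:
id | name   
---+--------
5  | Monitor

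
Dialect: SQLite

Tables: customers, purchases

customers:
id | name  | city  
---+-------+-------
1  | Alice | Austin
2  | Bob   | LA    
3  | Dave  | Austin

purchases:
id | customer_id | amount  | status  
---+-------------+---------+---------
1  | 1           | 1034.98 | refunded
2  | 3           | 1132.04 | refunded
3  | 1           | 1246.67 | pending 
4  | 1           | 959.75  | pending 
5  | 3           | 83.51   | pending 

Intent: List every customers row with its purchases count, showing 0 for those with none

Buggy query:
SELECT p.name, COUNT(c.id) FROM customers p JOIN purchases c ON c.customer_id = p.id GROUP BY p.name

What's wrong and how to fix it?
Bug: INNER JOIN drops customers rows that have no matching purchases rows

Fix: Use LEFT JOIN so parents without children still appear (COUNT(c.id) gives 0)

Corrected query:
SELECT p.name, COUNT(c.id) FROM customers p LEFT JOIN purchases c ON c.customer_id = p.id GROUP BY p.name

Result:
name  | COUNT(c.id)
------+------------
Alice | 3          
Bob   | 0          
Dave  | 2          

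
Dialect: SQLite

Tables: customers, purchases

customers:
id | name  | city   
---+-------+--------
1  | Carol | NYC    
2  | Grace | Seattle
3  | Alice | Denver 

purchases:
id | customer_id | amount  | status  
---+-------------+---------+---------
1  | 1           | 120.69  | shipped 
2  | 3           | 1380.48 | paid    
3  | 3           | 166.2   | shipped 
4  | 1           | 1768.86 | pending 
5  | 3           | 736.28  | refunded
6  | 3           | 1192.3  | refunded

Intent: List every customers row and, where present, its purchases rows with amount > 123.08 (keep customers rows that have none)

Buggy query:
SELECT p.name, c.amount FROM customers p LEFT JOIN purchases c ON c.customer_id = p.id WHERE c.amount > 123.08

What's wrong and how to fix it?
Bug: Filtering c.amount in WHERE discards the NULL rows produced by LEFT JOIN, turning it into an inner join

Fix: Put 'c.amount > 123.08' in the JOIN's ON clause instead of WHERE

Corrected query:
SELECT p.name, c.amount FROM customers p LEFT JOIN purchases c ON c.customer_id = p.id AND c.amount > 123.08

Result:
name  | amount 
------+--------
Carol | 1768.86
Grace | NULL   
Alice | 166.2  
Alice | 736.28 
Alice | 1192.3 
Alice | 1380.48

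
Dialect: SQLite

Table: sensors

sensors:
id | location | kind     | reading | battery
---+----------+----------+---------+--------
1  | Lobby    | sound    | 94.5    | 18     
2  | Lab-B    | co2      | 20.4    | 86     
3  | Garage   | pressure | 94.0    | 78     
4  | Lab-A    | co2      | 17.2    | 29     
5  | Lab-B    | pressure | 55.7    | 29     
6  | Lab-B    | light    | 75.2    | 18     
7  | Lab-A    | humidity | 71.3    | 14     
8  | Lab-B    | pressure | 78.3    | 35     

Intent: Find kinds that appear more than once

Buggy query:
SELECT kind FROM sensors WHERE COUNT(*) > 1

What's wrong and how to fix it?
Bug: WHERE can't reference COUNT(*); aggregates are computed after WHERE

Fix: GROUP BY kind, then filter groups with HAVING COUNT(*) > 1

Corrected query:
SELECT kind FROM sensors GROUP BY kind HAVING COUNT(*) > 1

Result:
kind    
--------
co2     
pressure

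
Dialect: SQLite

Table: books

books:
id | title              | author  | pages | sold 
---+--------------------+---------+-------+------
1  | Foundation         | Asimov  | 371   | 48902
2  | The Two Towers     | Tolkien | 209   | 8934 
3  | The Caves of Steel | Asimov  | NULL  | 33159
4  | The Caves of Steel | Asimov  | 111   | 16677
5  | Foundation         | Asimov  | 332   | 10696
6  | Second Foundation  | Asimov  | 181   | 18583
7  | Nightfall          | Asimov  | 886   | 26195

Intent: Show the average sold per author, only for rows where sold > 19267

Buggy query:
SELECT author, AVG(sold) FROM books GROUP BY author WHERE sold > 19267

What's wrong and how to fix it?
Bug: WHERE cannot follow GROUP BY

Fix: Place WHERE between FROM and GROUP BY

Corrected query:
SELECT author, AVG(sold) FROM books WHERE sold > 19267 GROUP BY author

Result:
author | AVG(sold)   
-------+-------------
Asimov | 36085.333333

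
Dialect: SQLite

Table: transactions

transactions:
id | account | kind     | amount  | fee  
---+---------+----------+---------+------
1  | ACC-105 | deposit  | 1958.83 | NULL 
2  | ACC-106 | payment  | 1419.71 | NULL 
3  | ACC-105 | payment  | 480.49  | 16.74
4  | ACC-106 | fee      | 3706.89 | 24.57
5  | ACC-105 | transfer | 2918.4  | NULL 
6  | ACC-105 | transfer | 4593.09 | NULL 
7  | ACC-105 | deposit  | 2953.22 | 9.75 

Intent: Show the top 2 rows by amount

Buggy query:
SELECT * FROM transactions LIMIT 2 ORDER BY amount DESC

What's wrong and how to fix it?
Bug: ORDER BY cannot follow LIMIT; LIMIT is the final clause

Fix: Swap the clauses: ORDER BY first, then LIMIT

Corrected query:
SELECT * FROM transactions ORDER BY amount DESC LIMIT 2

Result:
id | account | kind     | amount  | fee  
---+---------+----------+---------+------
6  | ACC-105 | transfer | 4593.09 | NULL 
4  | ACC-106 | fee      | 3706.89 | 24.57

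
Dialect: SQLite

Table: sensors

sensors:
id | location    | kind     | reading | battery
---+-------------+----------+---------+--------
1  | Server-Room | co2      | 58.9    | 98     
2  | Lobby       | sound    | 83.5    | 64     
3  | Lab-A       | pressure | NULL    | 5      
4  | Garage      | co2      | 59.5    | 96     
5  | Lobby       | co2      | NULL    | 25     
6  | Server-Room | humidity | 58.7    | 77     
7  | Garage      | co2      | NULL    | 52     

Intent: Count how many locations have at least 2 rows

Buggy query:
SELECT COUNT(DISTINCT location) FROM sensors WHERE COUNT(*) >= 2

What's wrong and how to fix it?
Bug: WHERE filters individual rows, not groups, so a group-level COUNT is invalid there

Fix: Group first with HAVING COUNT(*) >= 2, then COUNT the resulting groups

Corrected query:
SELECT COUNT(*) FROM (SELECT location FROM sensors GROUP BY location HAVING COUNT(*) >= 2)

Result:
COUNT(*)
--------
3       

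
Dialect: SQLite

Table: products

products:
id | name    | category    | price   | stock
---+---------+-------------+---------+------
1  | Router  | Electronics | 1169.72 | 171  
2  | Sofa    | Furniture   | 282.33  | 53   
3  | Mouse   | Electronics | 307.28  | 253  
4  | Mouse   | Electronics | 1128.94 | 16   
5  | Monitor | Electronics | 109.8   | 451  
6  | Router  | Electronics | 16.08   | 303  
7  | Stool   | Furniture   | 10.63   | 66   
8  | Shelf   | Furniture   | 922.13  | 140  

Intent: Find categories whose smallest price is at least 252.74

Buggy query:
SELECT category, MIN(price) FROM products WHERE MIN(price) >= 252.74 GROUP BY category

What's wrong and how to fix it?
Bug: MIN() in WHERE is a misuse of aggregate

Fix: Use HAVING for the per-group MIN condition

Corrected query:
SELECT category, MIN(price) FROM products GROUP BY category HAVING MIN(price) >= 252.74

Result:
(no rows)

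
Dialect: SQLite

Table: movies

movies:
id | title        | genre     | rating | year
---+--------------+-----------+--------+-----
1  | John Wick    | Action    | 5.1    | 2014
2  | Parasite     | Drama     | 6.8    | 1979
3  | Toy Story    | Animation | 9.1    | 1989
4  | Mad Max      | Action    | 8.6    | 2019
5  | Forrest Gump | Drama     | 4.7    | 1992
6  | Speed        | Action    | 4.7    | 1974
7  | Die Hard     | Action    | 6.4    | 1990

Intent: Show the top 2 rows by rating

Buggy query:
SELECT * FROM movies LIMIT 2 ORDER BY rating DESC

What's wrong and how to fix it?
Bug: ORDER BY cannot follow LIMIT; LIMIT is the final clause

Fix: Swap the clauses: ORDER BY first, then LIMIT

Corrected query:
SELECT * FROM movies ORDER BY rating DESC LIMIT 2

Result:
id | title     | genre     | rating | year
---+-----------+-----------+--------+-----
3  | Toy Story | Animation | 9.1    | 1989
4  | Mad Max   | Action    | 8.6    | 2019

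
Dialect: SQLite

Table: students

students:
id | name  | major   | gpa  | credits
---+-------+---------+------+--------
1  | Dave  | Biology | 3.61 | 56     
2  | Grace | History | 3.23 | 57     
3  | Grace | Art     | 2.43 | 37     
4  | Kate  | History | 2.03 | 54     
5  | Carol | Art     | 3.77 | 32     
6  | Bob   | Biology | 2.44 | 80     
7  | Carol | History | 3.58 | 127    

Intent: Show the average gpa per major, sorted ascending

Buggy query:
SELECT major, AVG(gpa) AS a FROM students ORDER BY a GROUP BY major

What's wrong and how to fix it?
Bug: GROUP BY must precede ORDER BY

Fix: Reorder: SELECT … FROM … GROUP BY … ORDER BY …

Corrected query:
SELECT major, AVG(gpa) AS a FROM students GROUP BY major ORDER BY a

Result:
major   | a       
--------+---------
History | 2.946667
Biology | 3.025   
Art     | 3.1     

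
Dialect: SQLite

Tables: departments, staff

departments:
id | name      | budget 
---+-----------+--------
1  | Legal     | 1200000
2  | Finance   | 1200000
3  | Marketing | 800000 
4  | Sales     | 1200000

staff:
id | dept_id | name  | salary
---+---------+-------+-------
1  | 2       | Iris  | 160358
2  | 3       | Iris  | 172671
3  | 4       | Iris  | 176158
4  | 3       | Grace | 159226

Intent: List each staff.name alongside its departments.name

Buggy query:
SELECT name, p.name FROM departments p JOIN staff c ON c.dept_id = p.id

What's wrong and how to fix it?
Bug: 'name' exists in both joined tables, so the database can't tell which one is meant

Fix: Prefix ambiguous columns with the table alias

Corrected query:
SELECT c.name, p.name FROM departments p JOIN staff c ON c.dept_id = p.id

Result:
name  | name     
------+----------
Iris  | Finance  
Iris  | Marketing
Iris  | Sales    
Grace | Marketing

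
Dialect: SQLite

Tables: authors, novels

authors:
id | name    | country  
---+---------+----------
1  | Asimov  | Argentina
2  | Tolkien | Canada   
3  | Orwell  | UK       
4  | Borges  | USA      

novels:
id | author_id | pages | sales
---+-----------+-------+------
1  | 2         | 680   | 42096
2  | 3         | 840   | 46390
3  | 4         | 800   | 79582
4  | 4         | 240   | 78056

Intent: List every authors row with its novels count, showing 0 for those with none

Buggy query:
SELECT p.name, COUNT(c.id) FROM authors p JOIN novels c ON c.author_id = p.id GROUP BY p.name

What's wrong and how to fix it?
Bug: An inner join excludes parents with zero children

Fix: Switch to LEFT JOIN to retain unmatched parent rows

Corrected query:
SELECT p.name, COUNT(c.id) FROM authors p LEFT JOIN novels c ON c.author_id = p.id GROUP BY p.name

Result:
name    | COUNT(c.id)
--------+------------
Asimov  | 0          
Borges  | 2          
Orwell  | 1          
Tolkien | 1          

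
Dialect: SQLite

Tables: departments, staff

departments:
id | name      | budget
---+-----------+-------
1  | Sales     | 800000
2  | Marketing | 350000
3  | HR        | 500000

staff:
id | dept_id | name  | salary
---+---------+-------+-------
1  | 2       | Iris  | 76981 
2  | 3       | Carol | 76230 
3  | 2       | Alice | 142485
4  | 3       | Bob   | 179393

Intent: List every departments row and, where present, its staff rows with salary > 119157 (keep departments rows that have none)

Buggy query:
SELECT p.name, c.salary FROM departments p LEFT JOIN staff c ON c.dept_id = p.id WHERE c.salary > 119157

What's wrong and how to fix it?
Bug: A WHERE condition on the right-hand table after LEFT JOIN drops unmatched parents

Fix: Move the right-table condition into the ON clause so unmatched parents are kept

Corrected query:
SELECT p.name, c.salary FROM departments p LEFT JOIN staff c ON c.dept_id = p.id AND c.salary > 119157

Result:
name      | salary
----------+-------
Sales     | NULL  
Marketing | 142485
HR        | 179393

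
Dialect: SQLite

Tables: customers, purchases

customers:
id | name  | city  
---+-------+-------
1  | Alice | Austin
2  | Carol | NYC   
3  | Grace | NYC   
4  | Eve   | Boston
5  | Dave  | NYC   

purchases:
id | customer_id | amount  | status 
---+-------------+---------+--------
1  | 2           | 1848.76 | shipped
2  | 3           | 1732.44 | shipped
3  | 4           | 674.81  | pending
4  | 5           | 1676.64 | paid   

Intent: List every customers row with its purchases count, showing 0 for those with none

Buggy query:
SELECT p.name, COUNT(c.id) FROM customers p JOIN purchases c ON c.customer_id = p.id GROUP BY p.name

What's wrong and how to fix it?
Bug: An inner join excludes parents with zero children

Fix: Switch to LEFT JOIN to retain unmatched parent rows

Corrected query:
SELECT p.name, COUNT(c.id) FROM customers p LEFT JOIN purchases c ON c.customer_id = p.id GROUP BY p.name

Result:
name  | COUNT(c.id)
------+------------
Alice | 0          
Carol | 1          
Dave  | 1          
Eve   | 1          
Grace | 1          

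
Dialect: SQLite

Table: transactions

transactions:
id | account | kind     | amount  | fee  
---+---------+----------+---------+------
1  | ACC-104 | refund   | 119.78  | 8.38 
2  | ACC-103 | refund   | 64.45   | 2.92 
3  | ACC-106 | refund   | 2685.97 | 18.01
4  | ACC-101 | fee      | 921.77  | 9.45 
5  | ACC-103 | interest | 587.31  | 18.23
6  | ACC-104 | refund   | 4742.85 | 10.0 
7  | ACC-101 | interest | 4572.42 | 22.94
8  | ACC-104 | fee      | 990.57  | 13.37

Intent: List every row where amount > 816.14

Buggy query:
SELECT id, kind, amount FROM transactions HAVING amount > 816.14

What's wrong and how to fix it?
Bug: This is a non-aggregate query (no GROUP BY, no aggregates), so in SQLite the HAVING clause is invalid here; a row-level condition belongs in WHERE

Fix: Use WHERE for row-level filtering

Corrected query:
SELECT id, kind, amount FROM transactions WHERE amount > 816.14

Result:
id | kind     | amount 
---+----------+--------
3  | refund   | 2685.97
4  | fee      | 921.77 
6  | refund   | 4742.85
7  | interest | 4572.42
8  | fee      | 990.57 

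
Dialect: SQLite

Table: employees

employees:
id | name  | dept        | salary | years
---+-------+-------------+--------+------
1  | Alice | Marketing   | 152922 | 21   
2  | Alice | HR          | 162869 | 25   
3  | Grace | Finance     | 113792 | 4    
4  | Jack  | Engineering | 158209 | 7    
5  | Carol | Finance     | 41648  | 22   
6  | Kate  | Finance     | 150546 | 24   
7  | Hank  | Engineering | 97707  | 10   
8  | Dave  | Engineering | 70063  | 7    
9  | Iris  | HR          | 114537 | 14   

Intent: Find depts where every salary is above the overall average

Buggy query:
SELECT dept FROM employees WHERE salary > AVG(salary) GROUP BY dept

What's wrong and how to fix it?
Bug: WHERE evaluates per row before aggregation, so AVG() is unavailable

Fix: Compute the overall average in a scalar subquery and compare each group's MIN against it in HAVING

Corrected query:
SELECT dept FROM employees GROUP BY dept HAVING MIN(salary) > (SELECT AVG(salary) FROM employees)

Result:
dept     
---------
Marketing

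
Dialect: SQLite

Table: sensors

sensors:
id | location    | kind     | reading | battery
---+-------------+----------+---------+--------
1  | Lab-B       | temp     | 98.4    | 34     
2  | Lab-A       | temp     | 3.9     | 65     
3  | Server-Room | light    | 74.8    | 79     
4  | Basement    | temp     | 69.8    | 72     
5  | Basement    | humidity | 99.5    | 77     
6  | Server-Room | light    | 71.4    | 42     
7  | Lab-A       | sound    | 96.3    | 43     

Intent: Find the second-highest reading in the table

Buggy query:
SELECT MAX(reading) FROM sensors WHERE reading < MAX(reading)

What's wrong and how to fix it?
Bug: The inner MAX is an aggregate inside WHERE, which is not allowed

Fix: Compute the overall MAX in a subquery, then take MAX of rows below it

Corrected query:
SELECT MAX(reading) FROM sensors WHERE reading < (SELECT MAX(reading) FROM sensors)

Result:
MAX(reading)
------------
98.4        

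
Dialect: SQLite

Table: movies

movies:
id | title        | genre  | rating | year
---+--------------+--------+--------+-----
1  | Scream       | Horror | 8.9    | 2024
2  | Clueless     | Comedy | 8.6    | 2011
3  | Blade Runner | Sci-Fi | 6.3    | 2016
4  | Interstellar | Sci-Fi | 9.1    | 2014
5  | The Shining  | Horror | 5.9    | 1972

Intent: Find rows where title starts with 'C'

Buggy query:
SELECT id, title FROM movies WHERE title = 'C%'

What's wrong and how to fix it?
Bug: Wildcards only work with LIKE; '=' treats '%' as a literal character

Fix: Replace '=' with LIKE so 'C%' is treated as a pattern

Corrected query:
SELECT id, title FROM movies WHERE title LIKE 'C%'

Result:
id | title   
---+---------
2  | Clueless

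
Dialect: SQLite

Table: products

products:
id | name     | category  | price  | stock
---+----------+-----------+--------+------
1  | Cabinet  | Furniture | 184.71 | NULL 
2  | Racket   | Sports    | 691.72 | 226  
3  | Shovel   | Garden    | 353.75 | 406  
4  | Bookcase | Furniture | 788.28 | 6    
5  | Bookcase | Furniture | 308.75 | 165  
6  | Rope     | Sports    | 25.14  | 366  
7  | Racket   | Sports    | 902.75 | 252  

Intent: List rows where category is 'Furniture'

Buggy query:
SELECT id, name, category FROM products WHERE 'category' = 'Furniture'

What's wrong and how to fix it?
Bug: 'category' in single quotes is a string literal, not the column; the comparison is literal-vs-literal and never true

Fix: Reference the column as category without single quotes

Corrected query:
SELECT id, name, category FROM products WHERE category = 'Furniture'

Result:
id | name     | category 
---+----------+----------
1  | Cabinet  | Furniture
4  | Bookcase | Furniture
5  | Bookcase | Furniture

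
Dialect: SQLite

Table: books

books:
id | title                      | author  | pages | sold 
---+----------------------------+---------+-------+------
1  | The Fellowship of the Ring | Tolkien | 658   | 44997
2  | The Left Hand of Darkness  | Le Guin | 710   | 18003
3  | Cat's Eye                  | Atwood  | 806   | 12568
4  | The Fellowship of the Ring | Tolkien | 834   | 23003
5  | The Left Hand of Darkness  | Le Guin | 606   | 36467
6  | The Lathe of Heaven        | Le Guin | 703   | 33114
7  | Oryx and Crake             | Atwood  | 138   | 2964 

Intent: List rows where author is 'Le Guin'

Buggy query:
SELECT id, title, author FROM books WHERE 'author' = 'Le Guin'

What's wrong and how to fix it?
Bug: 'author' in single quotes is a string literal, not the column; the comparison is literal-vs-literal and never true

Fix: Remove the quotes around the column name (or use double quotes for an identifier)

Corrected query:
SELECT id, title, author FROM books WHERE author = 'Le Guin'

Result:
id | title                     | author 
---+---------------------------+--------
2  | The Left Hand of Darkness | Le Guin
5  | The Left Hand of Darkness | Le Guin
6  | The Lathe of Heaven       | Le Guin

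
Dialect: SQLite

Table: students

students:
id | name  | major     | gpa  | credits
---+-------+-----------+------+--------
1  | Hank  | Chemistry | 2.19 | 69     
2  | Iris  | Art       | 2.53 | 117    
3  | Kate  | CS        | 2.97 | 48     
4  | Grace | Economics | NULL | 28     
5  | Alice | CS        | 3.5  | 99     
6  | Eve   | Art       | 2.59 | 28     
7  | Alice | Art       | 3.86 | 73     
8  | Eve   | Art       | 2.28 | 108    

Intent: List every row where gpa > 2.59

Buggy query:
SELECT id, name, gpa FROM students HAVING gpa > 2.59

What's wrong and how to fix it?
Bug: HAVING filters the output of aggregation, but this query has no GROUP BY and no aggregate functions, so SQLite rejects it (HAVING clause on a non-aggregate query); the condition here is per row

Fix: Use WHERE for row-level filtering

Corrected query:
SELECT id, name, gpa FROM students WHERE gpa > 2.59

Result:
id | name  | gpa 
---+-------+-----
3  | Kate  | 2.97
5  | Alice | 3.5 
7  | Alice | 3.86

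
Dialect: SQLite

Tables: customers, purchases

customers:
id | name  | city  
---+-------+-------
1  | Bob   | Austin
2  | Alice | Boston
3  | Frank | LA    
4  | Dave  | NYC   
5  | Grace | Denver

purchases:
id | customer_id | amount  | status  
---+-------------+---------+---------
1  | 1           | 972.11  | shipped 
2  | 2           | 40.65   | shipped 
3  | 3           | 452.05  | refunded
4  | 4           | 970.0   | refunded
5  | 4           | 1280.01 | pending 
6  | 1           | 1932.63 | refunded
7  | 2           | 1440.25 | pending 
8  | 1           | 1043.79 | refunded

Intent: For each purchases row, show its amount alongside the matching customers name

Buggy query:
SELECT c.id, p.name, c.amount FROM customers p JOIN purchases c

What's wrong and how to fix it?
Bug: JOIN with no ON clause produces a cartesian product; every purchases row pairs with every customers row

Fix: Specify the join condition linking the foreign key to the parent id

Corrected query:
SELECT c.id, p.name, c.amount FROM customers p JOIN purchases c ON c.customer_id = p.id

Result:
id | name  | amount 
---+-------+--------
1  | Bob   | 972.11 
2  | Alice | 40.65  
3  | Frank | 452.05 
4  | Dave  | 970    
5  | Dave  | 1280.01
6  | Bob   | 1932.63
7  | Alice | 1440.25
8  | Bob   | 1043.79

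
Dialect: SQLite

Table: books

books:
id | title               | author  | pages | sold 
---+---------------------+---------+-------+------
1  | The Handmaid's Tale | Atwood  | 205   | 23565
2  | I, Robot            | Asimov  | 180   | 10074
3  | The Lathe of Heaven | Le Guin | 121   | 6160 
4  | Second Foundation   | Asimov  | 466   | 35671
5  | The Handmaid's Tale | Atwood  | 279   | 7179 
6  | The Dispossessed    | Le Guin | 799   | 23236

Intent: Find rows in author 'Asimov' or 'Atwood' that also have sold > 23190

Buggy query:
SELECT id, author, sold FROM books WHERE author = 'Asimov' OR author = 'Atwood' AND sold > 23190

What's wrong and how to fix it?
Bug: AND binds tighter than OR, so this parses as author = 'Asimov' OR (author = 'Atwood' AND sold > 23190)

Fix: Add parentheses around the OR so the AND applies to both alternatives

Corrected query:
SELECT id, author, sold FROM books WHERE (author = 'Asimov' OR author = 'Atwood') AND sold > 23190

Result:
id | author | sold 
---+--------+------
1  | Atwood | 23565
4  | Asimov | 35671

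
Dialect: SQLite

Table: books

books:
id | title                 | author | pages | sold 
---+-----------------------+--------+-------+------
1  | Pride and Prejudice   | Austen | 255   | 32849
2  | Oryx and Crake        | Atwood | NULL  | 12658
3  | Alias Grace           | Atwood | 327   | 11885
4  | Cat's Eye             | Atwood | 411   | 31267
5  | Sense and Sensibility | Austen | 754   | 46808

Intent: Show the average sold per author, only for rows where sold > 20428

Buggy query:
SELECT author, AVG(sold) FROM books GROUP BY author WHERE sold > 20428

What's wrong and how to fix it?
Bug: WHERE cannot follow GROUP BY

Fix: Move the WHERE clause before GROUP BY

Corrected query:
SELECT author, AVG(sold) FROM books WHERE sold > 20428 GROUP BY author

Result:
author | AVG(sold)
-------+----------
Atwood | 31267    
Austen | 39828.5  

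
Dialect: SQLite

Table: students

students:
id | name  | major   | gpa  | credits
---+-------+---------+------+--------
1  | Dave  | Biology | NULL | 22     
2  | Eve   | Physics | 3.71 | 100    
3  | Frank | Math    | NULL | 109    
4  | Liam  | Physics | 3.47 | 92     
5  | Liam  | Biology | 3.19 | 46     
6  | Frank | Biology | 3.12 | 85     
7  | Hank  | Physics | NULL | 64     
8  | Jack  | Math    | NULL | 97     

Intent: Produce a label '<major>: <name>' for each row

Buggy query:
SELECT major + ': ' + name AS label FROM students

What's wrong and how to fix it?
Bug: SQLite uses || for string concatenation; + coerces text to numbers (yielding 0)

Fix: Replace + with || to concatenate text

Corrected query:
SELECT major || ': ' || name AS label FROM students

Result:
label         
--------------
Biology: Dave 
Physics: Eve  
Math: Frank   
Physics: Liam 
Biology: Liam 
Biology: Frank
Physics: Hank 
Math: Jack    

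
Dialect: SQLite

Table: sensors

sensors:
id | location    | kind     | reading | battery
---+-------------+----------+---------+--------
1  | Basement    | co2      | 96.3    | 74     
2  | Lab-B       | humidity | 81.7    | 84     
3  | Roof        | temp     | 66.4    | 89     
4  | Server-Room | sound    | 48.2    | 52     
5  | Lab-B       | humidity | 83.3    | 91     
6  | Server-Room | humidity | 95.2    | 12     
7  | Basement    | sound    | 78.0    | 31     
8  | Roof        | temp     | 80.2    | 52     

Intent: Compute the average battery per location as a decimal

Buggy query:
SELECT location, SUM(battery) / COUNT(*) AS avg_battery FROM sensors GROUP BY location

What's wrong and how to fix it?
Bug: Both operands are integers, so '/' performs integer division and truncates

Fix: Multiply by 1.0 (or CAST to REAL) to force floating-point division

Corrected query:
SELECT location, SUM(battery) * 1.0 / COUNT(*) AS avg_battery FROM sensors GROUP BY location

Result:
location    | avg_battery
------------+------------
Basement    | 52.5       
Lab-B       | 87.5       
Roof        | 70.5       
Server-Room | 32         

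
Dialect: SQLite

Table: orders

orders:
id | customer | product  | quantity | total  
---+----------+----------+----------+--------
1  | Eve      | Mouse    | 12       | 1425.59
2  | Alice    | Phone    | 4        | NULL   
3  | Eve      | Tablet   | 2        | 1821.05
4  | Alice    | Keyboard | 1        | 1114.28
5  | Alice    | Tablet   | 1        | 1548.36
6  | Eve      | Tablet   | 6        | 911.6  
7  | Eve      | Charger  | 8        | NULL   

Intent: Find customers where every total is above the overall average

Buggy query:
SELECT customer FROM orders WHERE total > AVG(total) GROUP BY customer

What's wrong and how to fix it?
Bug: AVG() is an aggregate; it can't sit directly in WHERE

Fix: Use a subquery for AVG and a HAVING MIN(...) filter so the condition holds for every row in the group

Corrected query:
SELECT customer FROM orders GROUP BY customer HAVING MIN(total) > (SELECT AVG(total) FROM orders)

Result:
(no rows)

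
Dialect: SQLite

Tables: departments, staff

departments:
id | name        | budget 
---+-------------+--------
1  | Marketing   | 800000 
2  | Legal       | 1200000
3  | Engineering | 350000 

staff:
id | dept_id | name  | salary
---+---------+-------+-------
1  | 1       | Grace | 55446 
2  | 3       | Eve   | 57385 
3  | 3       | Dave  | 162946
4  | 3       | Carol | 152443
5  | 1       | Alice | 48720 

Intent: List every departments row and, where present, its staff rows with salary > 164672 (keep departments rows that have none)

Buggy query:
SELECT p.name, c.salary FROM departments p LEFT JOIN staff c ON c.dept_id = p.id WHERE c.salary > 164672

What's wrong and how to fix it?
Bug: Filtering c.salary in WHERE discards the NULL rows produced by LEFT JOIN, turning it into an inner join

Fix: Put 'c.salary > 164672' in the JOIN's ON clause instead of WHERE

Corrected query:
SELECT p.name, c.salary FROM departments p LEFT JOIN staff c ON c.dept_id = p.id AND c.salary > 164672

Result:
name        | salary
------------+-------
Marketing   | NULL  
Legal       | NULL  
Engineering | NULL  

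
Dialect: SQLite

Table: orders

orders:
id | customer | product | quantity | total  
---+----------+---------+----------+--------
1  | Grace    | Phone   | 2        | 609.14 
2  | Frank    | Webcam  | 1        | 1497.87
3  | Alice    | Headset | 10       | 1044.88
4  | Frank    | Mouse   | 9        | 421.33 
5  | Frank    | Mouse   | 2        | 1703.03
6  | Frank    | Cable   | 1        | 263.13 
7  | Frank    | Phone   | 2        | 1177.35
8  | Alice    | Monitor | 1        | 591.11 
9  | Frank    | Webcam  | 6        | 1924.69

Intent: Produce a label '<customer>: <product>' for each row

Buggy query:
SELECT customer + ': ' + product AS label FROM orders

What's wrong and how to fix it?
Bug: SQLite uses || for string concatenation; + coerces text to numbers (yielding 0)

Fix: Replace + with || to concatenate text

Corrected query:
SELECT customer || ': ' || product AS label FROM orders

Result:
label         
--------------
Grace: Phone  
Frank: Webcam 
Alice: Headset
Frank: Mouse  
Frank: Mouse  
Frank: Cable  
Frank: Phone  
Alice: Monitor
Frank: Webcam 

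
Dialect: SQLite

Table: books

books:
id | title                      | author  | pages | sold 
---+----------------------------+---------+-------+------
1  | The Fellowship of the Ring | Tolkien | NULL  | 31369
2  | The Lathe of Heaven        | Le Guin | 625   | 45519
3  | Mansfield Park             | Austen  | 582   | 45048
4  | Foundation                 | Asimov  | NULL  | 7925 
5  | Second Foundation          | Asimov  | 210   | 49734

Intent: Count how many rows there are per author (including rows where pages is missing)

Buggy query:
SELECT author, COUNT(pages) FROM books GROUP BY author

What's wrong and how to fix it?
Bug: COUNT(column) counts non-NULL values only; rows with NULL pages aren't counted

Fix: Replace COUNT(pages) with COUNT(*)

Corrected query:
SELECT author, COUNT(*) FROM books GROUP BY author

Result:
author  | COUNT(*)
--------+---------
Asimov  | 2       
Austen  | 1       
Le Guin | 1       
Tolkien | 1       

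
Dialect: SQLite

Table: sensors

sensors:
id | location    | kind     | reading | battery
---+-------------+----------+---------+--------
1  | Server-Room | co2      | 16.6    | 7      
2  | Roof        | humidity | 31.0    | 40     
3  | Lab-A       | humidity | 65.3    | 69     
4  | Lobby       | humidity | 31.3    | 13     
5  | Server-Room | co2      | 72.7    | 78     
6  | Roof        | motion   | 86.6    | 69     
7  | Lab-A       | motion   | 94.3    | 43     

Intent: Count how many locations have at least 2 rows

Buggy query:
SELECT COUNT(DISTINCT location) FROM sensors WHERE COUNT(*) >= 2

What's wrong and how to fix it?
Bug: COUNT(*) cannot appear in WHERE; the per-group count doesn't exist yet

Fix: Use a subquery that GROUPs and filters with HAVING, then count its rows

Corrected query:
SELECT COUNT(*) FROM (SELECT location FROM sensors GROUP BY location HAVING COUNT(*) >= 2)

Result:
COUNT(*)
--------
3       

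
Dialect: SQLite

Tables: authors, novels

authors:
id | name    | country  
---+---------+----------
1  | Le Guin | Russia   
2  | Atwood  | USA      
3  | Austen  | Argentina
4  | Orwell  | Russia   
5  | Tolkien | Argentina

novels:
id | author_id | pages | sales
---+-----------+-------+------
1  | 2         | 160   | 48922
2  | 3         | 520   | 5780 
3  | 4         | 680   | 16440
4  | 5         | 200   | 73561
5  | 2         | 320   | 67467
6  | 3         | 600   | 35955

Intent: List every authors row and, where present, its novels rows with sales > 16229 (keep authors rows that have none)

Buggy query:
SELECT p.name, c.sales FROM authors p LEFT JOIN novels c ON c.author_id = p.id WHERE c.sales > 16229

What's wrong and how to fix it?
Bug: A WHERE condition on the right-hand table after LEFT JOIN drops unmatched parents

Fix: Put 'c.sales > 16229' in the JOIN's ON clause instead of WHERE

Corrected query:
SELECT p.name, c.sales FROM authors p LEFT JOIN novels c ON c.author_id = p.id AND c.sales > 16229

Result:
name    | sales
--------+------
Le Guin | NULL 
Atwood  | 48922
Atwood  | 67467
Austen  | 35955
Orwell  | 16440
Tolkien | 73561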